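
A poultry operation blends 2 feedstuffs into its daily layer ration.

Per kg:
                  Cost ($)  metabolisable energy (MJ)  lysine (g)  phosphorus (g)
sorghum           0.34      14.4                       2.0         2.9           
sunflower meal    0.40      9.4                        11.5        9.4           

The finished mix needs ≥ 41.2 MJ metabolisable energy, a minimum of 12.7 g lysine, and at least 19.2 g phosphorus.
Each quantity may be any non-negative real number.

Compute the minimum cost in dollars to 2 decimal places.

$1.23

This is a linear program. Let x1 = kg of sorghum, x2 = kg of sunflower meal.
Minimise 0.34x1 + 0.4x2 with:
  14.4x1 + 9.4x2 ≥ 41.2   (metabolisable energy)
  2x1 + 11.5x2 ≥ 12.7   (lysine)
  2.9x1 + 9.4x2 ≥ 19.2   (phosphorus)
  x1, x2 ≥ 0.
Both inputs are positive at the optimum. The metabolisable energy and phosphorus requirements are met with equality.
Solving gives x1 = 1.913, x2 = 1.452.
Total cost: 0.34·1.913 + 0.4·1.452 = 1.2312.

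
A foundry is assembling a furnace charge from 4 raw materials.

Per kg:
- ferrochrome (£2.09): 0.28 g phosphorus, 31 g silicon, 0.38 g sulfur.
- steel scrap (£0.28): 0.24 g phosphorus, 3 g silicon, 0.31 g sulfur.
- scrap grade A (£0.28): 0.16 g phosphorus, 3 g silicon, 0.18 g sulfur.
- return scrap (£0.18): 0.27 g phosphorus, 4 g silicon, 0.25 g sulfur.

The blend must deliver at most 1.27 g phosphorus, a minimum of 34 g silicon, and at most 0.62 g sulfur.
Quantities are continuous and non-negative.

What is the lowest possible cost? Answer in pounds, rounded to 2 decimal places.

Let x1 = kg of ferrochrome, x2 = kg of steel scrap, x3 = kg of scrap grade A, x4 = kg of return scrap.
Minimize 2.09x1 + 0.28x2 + 0.28x3 + 0.18x4 subject to:
  0.28x1 + 0.24x2 + 0.16x3 + 0.27x4 ≤ 1.27   (phosphorus)
  31x1 + 3x2 + 3x3 + 4x4 ≥ 34   (silicon)
  0.38x1 + 0.31x2 + 0.18x3 + 0.25x4 ≤ 0.62   (sulfur)
  x1, x2, x3, x4 ≥ 0.
The optimal basis is {ferrochrome, return scrap}; steel scrap, scrap grade A drop out. The silicon and sulfur requirements are met with equality.
So ferrochrome = 0.9663 kg, return scrap = 1.011 kg.
Total cost: 2.09·0.9663 + 0.18·1.011 = 2.2015.

£2.20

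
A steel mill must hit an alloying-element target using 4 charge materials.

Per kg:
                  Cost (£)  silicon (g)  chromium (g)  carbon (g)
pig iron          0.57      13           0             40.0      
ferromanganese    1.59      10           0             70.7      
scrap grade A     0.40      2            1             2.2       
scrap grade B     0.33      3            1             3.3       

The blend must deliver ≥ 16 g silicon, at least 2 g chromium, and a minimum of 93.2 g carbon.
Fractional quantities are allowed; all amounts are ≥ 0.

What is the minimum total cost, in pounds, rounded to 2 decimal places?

Treat it as an LP. Let x1 = kg of pig iron, x2 = kg of ferromanganese, x3 = kg of scrap grade A, x4 = kg of scrap grade B.
Minimise 0.57x1 + 1.59x2 + 0.4x3 + 0.33x4 subject to:
  13x1 + 10x2 + 2x3 + 3x4 ≥ 16   (silicon)
  1x3 + 1x4 ≥ 2   (chromium)
  40x1 + 70.7x2 + 2.2x3 + 3.3x4 ≥ 93.2   (carbon)
  x1, x2, x3, x4 ≥ 0.
The optimal basis is {pig iron, scrap grade B}; ferromanganese, scrap grade A drop out. Binding constraints: chromium and carbon.
So pig iron = 2.165 kg, scrap grade B = 2 kg.
Objective = 0.57·2.165 + 0.33·2 = 1.8941.

£1.89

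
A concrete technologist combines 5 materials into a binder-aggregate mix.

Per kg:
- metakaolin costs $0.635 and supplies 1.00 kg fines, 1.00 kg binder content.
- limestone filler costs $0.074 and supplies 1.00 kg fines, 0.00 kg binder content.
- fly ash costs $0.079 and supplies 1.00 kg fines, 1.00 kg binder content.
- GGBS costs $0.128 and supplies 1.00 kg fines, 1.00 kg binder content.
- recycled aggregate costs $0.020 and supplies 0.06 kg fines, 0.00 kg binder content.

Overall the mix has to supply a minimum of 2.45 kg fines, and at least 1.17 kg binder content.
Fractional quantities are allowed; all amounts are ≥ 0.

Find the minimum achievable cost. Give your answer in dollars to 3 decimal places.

Let x1 = kg of metakaolin, x2 = kg of limestone filler, x3 = kg of fly ash, x4 = kg of GGBS, x5 = kg of recycled aggregate.
min 0.635x1 + 0.074x2 + 0.079x3 + 0.128x4 + 0.02x5 s.t.:
  1x1 + 1x2 + 1x3 + 1x4 + 0.06x5 ≥ 2.45   (fines)
  1x1 + 1x3 + 1x4 ≥ 1.17   (binder content)
  x1, x2, x3, x4, x5 ≥ 0.
The minimum-cost mix takes nothing from metakaolin, GGBS, recycled aggregate — only limestone filler, fly ash. There the fines and binder content constraints are tight.
Optimal quantities: limestone filler = 1.28 kg, fly ash = 1.17 kg.
Hence cost = 0.074·1.28 + 0.079·1.17 = $0.18715.

$0.187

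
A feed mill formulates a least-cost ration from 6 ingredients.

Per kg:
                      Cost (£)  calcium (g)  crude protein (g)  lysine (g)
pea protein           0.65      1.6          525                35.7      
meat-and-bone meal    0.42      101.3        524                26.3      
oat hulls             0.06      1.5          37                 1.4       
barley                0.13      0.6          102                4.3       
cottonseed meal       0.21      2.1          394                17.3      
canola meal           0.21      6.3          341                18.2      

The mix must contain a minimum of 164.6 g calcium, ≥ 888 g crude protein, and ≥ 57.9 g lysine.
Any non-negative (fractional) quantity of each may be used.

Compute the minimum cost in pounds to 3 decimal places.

£0.851

This is a linear program. Let x1 = kg of pea protein, x2 = kg of meat-and-bone meal, x3 = kg of oat hulls, x4 = kg of barley, x5 = kg of cottonseed meal, x6 = kg of canola meal.
min 0.65x1 + 0.42x2 + 0.06x3 + 0.13x4 + 0.21x5 + 0.21x6 with:
  1.6x1 + 101.3x2 + 1.5x3 + 0.6x4 + 2.1x5 + 6.3x6 ≥ 164.6   (calcium)
  525x1 + 524x2 + 37x3 + 102x4 + 394x5 + 341x6 ≥ 888   (crude protein)
  35.7x1 + 26.3x2 + 1.4x3 + 4.3x4 + 17.3x5 + 18.2x6 ≥ 57.9   (lysine)
  x1, x2, x3, x4, x5, x6 ≥ 0.
At the optimum only meat-and-bone meal, canola meal are positive (pea protein, oat hulls, barley, cottonseed meal = 0). The calcium and lysine requirements are met with equality.
So meat-and-bone meal = 1.568 kg, canola meal = 0.9156 kg.
Objective = 0.42·1.568 + 0.21·0.9156 = 0.85084.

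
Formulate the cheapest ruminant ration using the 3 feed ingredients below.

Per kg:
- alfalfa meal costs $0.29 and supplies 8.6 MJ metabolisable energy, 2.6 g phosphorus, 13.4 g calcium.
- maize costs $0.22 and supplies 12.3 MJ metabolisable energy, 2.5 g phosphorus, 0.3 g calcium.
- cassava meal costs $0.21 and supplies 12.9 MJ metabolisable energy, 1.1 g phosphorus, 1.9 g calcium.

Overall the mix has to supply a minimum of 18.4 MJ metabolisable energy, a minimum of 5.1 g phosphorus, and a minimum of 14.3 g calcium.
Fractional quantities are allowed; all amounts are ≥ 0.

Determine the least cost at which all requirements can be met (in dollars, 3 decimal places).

Let x1 = kg of alfalfa meal, x2 = kg of maize, x3 = kg of cassava meal.
min 0.29x1 + 0.22x2 + 0.21x3 s.t.:
  8.6x1 + 12.3x2 + 12.9x3 ≥ 18.4   (metabolisable energy)
  2.6x1 + 2.5x2 + 1.1x3 ≥ 5.1   (phosphorus)
  13.4x1 + 0.3x2 + 1.9x3 ≥ 14.3   (calcium)
  x1, x2, x3 ≥ 0.
The cheapest feasible vertex uses only alfalfa meal, maize; cassava meal is not used. The phosphorus and calcium requirements are met with equality.
Solving gives x1 = 1.046, x2 = 0.9523.
Cost = 0.29·1.046 + 0.22·0.9523 = 0.51285.

$0.513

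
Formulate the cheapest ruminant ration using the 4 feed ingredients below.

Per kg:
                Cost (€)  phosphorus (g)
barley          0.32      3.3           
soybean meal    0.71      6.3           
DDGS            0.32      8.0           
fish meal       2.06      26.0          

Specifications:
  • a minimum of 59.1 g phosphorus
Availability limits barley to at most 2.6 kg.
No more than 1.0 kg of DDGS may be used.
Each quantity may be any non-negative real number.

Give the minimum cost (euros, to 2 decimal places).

Set it up as a linear program. Let x1 = kg of barley, x2 = kg of soybean meal, x3 = kg of DDGS, x4 = kg of fish meal.
Minimise 0.32x1 + 0.71x2 + 0.32x3 + 2.06x4 s.t.:
  3.3x1 + 6.3x2 + 8x3 + 26x4 ≥ 59.1   (phosphorus)
  x1 ≤ 2.6
  x3 ≤ 1
  x1, x2, x3, x4 ≥ 0.
The cheapest feasible vertex uses only DDGS, fish meal; barley, soybean meal are not used. Binding constraints: phosphorus and the DDGS cap.
Solving gives x3 = 1, x4 = 1.965.
Cost = 0.32·1 + 2.06·1.965 = 4.3679.

€4.37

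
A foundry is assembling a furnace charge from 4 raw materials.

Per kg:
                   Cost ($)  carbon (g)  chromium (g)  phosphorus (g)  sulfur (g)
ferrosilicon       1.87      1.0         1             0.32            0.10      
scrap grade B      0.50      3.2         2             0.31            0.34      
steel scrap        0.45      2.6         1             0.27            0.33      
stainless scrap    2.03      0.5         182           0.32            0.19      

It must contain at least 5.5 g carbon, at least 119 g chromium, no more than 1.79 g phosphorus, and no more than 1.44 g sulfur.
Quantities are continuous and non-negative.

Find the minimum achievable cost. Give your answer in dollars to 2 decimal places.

$2.10

Let x1 = kg of ferrosilicon, x2 = kg of scrap grade B, x3 = kg of steel scrap, x4 = kg of stainless scrap.
Minimize 1.87x1 + 0.5x2 + 0.45x3 + 2.03x4 subject to:
  1x1 + 3.2x2 + 2.6x3 + 0.5x4 ≥ 5.5   (carbon)
  1x1 + 2x2 + 1x3 + 182x4 ≥ 119   (chromium)
  0.32x1 + 0.31x2 + 0.27x3 + 0.32x4 ≤ 1.79   (phosphorus)
  0.1x1 + 0.34x2 + 0.33x3 + 0.19x4 ≤ 1.44   (sulfur)
  x1, x2, x3, x4 ≥ 0.
At the optimum only scrap grade B, stainless scrap are positive (ferrosilicon, steel scrap = 0). There the carbon and chromium constraints are tight.
Optimal quantities: scrap grade B = 1.619 kg, stainless scrap = 0.6361 kg.
Objective = 0.5·1.619 + 2.03·0.6361 = 2.1008.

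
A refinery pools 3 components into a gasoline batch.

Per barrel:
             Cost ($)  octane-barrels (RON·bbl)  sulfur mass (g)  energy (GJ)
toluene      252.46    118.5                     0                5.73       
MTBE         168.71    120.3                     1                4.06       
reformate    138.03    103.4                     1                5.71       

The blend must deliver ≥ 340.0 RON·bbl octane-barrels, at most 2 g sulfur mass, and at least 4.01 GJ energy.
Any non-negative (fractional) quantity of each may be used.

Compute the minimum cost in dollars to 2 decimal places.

$549.19

Let x1 = barrels of toluene, x2 = barrels of MTBE, x3 = barrels of reformate.
min 252.46x1 + 168.71x2 + 138.03x3 subject to:
  118.5x1 + 120.3x2 + 103.4x3 ≥ 340   (octane-barrels)
  1x2 + 1x3 ≤ 2   (sulfur mass)
  5.73x1 + 4.06x2 + 5.71x3 ≥ 4.01   (energy)
  x1, x2, x3 ≥ 0.
The minimum-cost mix takes nothing from reformate — only toluene, MTBE. The octane-barrels and sulfur mass requirements are met with equality.
So toluene = 0.83882 barrels, MTBE = 2 barrels.
Objective = 252.46·0.83882 + 168.71·2 = 549.1885.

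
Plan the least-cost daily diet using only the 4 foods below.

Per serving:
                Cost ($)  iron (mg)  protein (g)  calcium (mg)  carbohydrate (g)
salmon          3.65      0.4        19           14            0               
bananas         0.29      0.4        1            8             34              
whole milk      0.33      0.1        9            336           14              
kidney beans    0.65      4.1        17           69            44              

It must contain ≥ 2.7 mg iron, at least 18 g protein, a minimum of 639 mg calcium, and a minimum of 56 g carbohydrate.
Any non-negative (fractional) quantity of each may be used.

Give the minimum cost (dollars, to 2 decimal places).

Let x1 = servings of salmon, x2 = servings of bananas, x3 = servings of whole milk, x4 = servings of kidney beans.
Minimise 3.65x1 + 0.29x2 + 0.33x3 + 0.65x4 s.t.:
  0.4x1 + 0.4x2 + 0.1x3 + 4.1x4 ≥ 2.7   (iron)
  19x1 + 1x2 + 9x3 + 17x4 ≥ 18   (protein)
  14x1 + 8x2 + 336x3 + 69x4 ≥ 639   (calcium)
  34x2 + 14x3 + 44x4 ≥ 56   (carbohydrate)
  x1, x2, x3, x4 ≥ 0.
The optimal basis is {bananas, whole milk, kidney beans}; salmon drops out. Binding constraints: iron, calcium, carbohydrate.
That vertex is x2 = 0.1373, x3 = 1.775, x4 = 0.6018.
Total cost: 0.29·0.1373 + 0.33·1.775 + 0.65·0.6018 = 1.0167.

$1.02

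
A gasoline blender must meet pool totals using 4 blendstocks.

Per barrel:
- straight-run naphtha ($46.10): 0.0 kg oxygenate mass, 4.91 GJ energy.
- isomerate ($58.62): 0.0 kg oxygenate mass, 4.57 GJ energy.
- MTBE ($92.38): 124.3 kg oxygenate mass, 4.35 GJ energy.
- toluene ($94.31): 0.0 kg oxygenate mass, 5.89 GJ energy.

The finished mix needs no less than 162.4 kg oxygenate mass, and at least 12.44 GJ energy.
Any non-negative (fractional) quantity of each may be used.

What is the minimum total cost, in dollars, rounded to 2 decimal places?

This is a linear program. Let x1 = barrels of straight-run naphtha, x2 = barrels of isomerate, x3 = barrels of MTBE, x4 = barrels of toluene.
Minimise 46.1x1 + 58.62x2 + 92.38x3 + 94.31x4 s.t.:
  124.3x3 ≥ 162.4   (oxygenate mass)
  4.91x1 + 4.57x2 + 4.35x3 + 5.89x4 ≥ 12.44   (energy)
  x1, x2, x3, x4 ≥ 0.
At the optimum only straight-run naphtha, MTBE are positive (isomerate, toluene = 0). Binding constraints: oxygenate mass and energy.
So straight-run naphtha = 1.3761 barrels, MTBE = 1.3065 barrels.
Objective = 46.1·1.3761 + 92.38·1.3065 = 184.1327.

$184.13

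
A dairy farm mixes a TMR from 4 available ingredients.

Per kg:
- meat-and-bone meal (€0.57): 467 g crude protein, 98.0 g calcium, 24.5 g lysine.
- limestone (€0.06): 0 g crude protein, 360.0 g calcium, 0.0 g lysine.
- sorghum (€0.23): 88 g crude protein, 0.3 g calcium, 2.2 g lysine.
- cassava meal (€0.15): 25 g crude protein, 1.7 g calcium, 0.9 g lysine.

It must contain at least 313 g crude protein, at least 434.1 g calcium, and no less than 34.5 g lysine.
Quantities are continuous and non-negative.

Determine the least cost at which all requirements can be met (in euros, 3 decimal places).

€0.852

This is a linear program. Let x1 = kg of meat-and-bone meal, x2 = kg of limestone, x3 = kg of sorghum, x4 = kg of cassava meal.
min 0.57x1 + 0.06x2 + 0.23x3 + 0.15x4 subject to:
  467x1 + 88x3 + 25x4 ≥ 313   (crude protein)
  98x1 + 360x2 + 0.3x3 + 1.7x4 ≥ 434.1   (calcium)
  24.5x1 + 2.2x3 + 0.9x4 ≥ 34.5   (lysine)
  x1, x2, x3, x4 ≥ 0.
At the optimum only meat-and-bone meal, limestone are positive (sorghum, cassava meal = 0). There the calcium and lysine constraints are tight.
Optimal quantities: meat-and-bone meal = 1.408 kg, limestone = 0.8225 kg.
Objective = 0.57·1.408 + 0.06·0.8225 = 0.85191.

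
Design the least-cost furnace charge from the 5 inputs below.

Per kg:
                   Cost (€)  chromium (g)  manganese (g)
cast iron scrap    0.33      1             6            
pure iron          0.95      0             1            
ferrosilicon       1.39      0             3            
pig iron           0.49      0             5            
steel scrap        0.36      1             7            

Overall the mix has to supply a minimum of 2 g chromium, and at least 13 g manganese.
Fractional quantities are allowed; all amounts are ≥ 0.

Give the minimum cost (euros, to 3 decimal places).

€0.690

Set it up as a linear program. Let x1 = kg of cast iron scrap, x2 = kg of pure iron, x3 = kg of ferrosilicon, x4 = kg of pig iron, x5 = kg of steel scrap.
min 0.33x1 + 0.95x2 + 1.39x3 + 0.49x4 + 0.36x5 subject to:
  1x1 + 1x5 ≥ 2   (chromium)
  6x1 + 1x2 + 3x3 + 5x4 + 7x5 ≥ 13   (manganese)
  x1, x2, x3, x4, x5 ≥ 0.
The minimum-cost mix takes nothing from pure iron, ferrosilicon, pig iron — only cast iron scrap, steel scrap. Binding constraints: chromium and manganese.
Optimal quantities: cast iron scrap = 1 kg, steel scrap = 1 kg.
Total cost: 0.33·1 + 0.36·1 = 0.69000.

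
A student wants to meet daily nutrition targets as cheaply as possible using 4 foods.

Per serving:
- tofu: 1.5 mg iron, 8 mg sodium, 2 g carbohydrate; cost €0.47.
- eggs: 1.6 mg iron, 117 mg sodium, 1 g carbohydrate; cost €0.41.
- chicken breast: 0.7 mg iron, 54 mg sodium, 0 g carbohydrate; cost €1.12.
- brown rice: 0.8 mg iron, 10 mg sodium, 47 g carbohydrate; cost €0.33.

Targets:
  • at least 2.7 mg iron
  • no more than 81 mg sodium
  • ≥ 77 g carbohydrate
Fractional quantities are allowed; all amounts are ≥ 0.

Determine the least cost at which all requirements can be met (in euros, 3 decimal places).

Set it up as a linear program. Let x1 = servings of tofu, x2 = servings of eggs, x3 = servings of chicken breast, x4 = servings of brown rice.
min 0.47x1 + 0.41x2 + 1.12x3 + 0.33x4 with:
  1.5x1 + 1.6x2 + 0.7x3 + 0.8x4 ≥ 2.7   (iron)
  8x1 + 117x2 + 54x3 + 10x4 ≤ 81   (sodium)
  2x1 + 1x2 + 47x4 ≥ 77   (carbohydrate)
  x1, x2, x3, x4 ≥ 0.
The minimum-cost mix takes nothing from chicken breast — only tofu, eggs, brown rice. Binding constraints: iron, sodium, carbohydrate.
That vertex is x1 = 0.3767, x2 = 0.5289, x4 = 1.611.
Total cost: 0.47·0.3767 + 0.41·0.5289 + 0.33·1.611 = 0.92553.

€0.926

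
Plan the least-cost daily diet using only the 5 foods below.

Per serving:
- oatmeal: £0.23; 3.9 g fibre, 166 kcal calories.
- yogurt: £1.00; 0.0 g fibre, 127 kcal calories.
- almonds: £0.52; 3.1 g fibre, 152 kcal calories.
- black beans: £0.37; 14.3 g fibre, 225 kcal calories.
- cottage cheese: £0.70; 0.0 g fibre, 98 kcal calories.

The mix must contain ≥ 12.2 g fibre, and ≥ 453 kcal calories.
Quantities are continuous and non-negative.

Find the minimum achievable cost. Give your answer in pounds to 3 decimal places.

£0.638

Let x1 = servings of oatmeal, x2 = servings of yogurt, x3 = servings of almonds, x4 = servings of black beans, x5 = servings of cottage cheese.
min 0.23x1 + 1x2 + 0.52x3 + 0.37x4 + 0.7x5 with:
  3.9x1 + 3.1x3 + 14.3x4 ≥ 12.2   (fibre)
  166x1 + 127x2 + 152x3 + 225x4 + 98x5 ≥ 453   (calories)
  x1, x2, x3, x4, x5 ≥ 0.
The cheapest feasible vertex uses only oatmeal, black beans; yogurt, almonds, cottage cheese are not used. The fibre and calories requirements are met with equality.
So oatmeal = 2.495 servings, black beans = 0.1728 servings.
Objective = 0.23·2.495 + 0.37·0.1728 = 0.63779.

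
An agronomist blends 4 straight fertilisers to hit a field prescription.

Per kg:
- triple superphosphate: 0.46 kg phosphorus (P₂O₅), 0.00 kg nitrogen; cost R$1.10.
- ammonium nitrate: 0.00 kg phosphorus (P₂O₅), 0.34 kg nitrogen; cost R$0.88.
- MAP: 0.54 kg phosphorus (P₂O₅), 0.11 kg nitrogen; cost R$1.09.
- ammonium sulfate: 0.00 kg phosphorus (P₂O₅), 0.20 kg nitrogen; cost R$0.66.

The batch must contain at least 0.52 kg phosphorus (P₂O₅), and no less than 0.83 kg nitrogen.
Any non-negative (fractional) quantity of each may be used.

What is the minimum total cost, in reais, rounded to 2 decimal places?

Let x1 = kg of triple superphosphate, x2 = kg of ammonium nitrate, x3 = kg of MAP, x4 = kg of ammonium sulfate.
Minimize 1.1x1 + 0.88x2 + 1.09x3 + 0.66x4 s.t.:
  0.46x1 + 0.54x3 ≥ 0.52   (phosphorus (P₂O₅))
  0.34x2 + 0.11x3 + 0.2x4 ≥ 0.83   (nitrogen)
  x1, x2, x3, x4 ≥ 0.
The optimal basis is {ammonium nitrate, MAP}; triple superphosphate, ammonium sulfate drop out. Binding constraints: phosphorus (P₂O₅) and nitrogen.
Solving gives x2 = 2.13, x3 = 0.963.
Cost = 0.88·2.13 + 1.09·0.963 = 2.9241.

R$2.92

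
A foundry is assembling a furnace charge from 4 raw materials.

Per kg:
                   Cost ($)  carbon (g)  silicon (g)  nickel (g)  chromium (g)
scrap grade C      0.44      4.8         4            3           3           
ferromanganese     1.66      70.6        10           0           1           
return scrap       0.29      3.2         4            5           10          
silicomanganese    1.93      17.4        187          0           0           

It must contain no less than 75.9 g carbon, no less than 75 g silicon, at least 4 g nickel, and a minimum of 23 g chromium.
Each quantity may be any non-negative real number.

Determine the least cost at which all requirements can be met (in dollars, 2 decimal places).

This is a linear program. Let x1 = kg of scrap grade C, x2 = kg of ferromanganese, x3 = kg of return scrap, x4 = kg of silicomanganese.
Minimise 0.44x1 + 1.66x2 + 0.29x3 + 1.93x4 s.t.:
  4.8x1 + 70.6x2 + 3.2x3 + 17.4x4 ≥ 75.9   (carbon)
  4x1 + 10x2 + 4x3 + 187x4 ≥ 75   (silicon)
  3x1 + 5x3 ≥ 4   (nickel)
  3x1 + 1x2 + 10x3 ≥ 23   (chromium)
  x1, x2, x3, x4 ≥ 0.
The minimum-cost mix takes nothing from scrap grade C — only ferromanganese, return scrap, silicomanganese. Binding constraints: carbon, silicon, chromium.
Solving gives x2 = 0.8996, x3 = 2.21, x4 = 0.3057.
Cost = 1.66·0.8996 + 0.29·2.21 + 1.93·0.3057 = 2.7242.

$2.72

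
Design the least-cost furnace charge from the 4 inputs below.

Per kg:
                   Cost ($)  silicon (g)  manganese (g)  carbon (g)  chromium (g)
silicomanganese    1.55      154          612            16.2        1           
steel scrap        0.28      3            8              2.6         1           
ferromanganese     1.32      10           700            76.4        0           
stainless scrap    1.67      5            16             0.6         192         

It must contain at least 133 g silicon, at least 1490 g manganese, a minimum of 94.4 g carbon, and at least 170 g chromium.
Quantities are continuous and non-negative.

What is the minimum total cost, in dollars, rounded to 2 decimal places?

$4.55

Let x1 = kg of silicomanganese, x2 = kg of steel scrap, x3 = kg of ferromanganese, x4 = kg of stainless scrap.
min 1.55x1 + 0.28x2 + 1.32x3 + 1.67x4 subject to:
  154x1 + 3x2 + 10x3 + 5x4 ≥ 133   (silicon)
  612x1 + 8x2 + 700x3 + 16x4 ≥ 1490   (manganese)
  16.2x1 + 2.6x2 + 76.4x3 + 0.6x4 ≥ 94.4   (carbon)
  1x1 + 1x2 + 192x4 ≥ 170   (chromium)
  x1, x2, x3, x4 ≥ 0.
The optimal basis is {silicomanganese, ferromanganese, stainless scrap}; steel scrap drops out. Binding constraints: silicon, manganese, chromium.
That vertex is x1 = 0.7401, x3 = 1.461, x4 = 0.8816.
Cost = 1.55·0.7401 + 1.32·1.461 + 1.67·0.8816 = 4.5479.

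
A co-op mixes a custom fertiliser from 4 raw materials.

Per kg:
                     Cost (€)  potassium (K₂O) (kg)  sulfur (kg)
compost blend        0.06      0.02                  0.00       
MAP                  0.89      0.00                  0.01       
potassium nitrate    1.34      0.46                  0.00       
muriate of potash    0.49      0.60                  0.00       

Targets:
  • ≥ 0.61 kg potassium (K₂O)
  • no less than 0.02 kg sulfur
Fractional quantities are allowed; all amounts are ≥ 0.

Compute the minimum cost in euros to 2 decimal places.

This is a linear program. Let x1 = kg of compost blend, x2 = kg of MAP, x3 = kg of potassium nitrate, x4 = kg of muriate of potash.
Minimize 0.06x1 + 0.89x2 + 1.34x3 + 0.49x4 subject to:
  0.02x1 + 0.46x3 + 0.6x4 ≥ 0.61   (potassium (K₂O))
  0.01x2 ≥ 0.02   (sulfur)
  x1, x2, x3, x4 ≥ 0.
The optimal basis is {MAP, muriate of potash}; compost blend, potassium nitrate drop out. There the potassium (K₂O) and sulfur constraints are tight.
That vertex is x2 = 2, x4 = 1.017.
Cost = 0.89·2 + 0.49·1.017 = 2.2783.

€2.28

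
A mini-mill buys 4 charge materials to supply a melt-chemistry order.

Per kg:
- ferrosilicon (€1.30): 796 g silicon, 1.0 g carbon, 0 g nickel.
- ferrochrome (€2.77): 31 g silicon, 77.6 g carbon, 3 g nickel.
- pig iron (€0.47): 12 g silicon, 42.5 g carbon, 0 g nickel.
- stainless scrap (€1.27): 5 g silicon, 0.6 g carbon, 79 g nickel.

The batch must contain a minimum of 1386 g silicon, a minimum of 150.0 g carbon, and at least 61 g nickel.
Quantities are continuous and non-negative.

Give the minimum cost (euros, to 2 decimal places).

Let x1 = kg of ferrosilicon, x2 = kg of ferrochrome, x3 = kg of pig iron, x4 = kg of stainless scrap.
min 1.3x1 + 2.77x2 + 0.47x3 + 1.27x4 with:
  796x1 + 31x2 + 12x3 + 5x4 ≥ 1386   (silicon)
  1x1 + 77.6x2 + 42.5x3 + 0.6x4 ≥ 150   (carbon)
  3x2 + 79x4 ≥ 61   (nickel)
  x1, x2, x3, x4 ≥ 0.
The cheapest feasible vertex uses only ferrosilicon, pig iron, stainless scrap; ferrochrome is not used. There the silicon, carbon, nickel constraints are tight.
That vertex is x1 = 1.6839, x3 = 3.4789, x4 = 0.77215.
Total cost: 1.3·1.6839 + 0.47·3.4789 + 1.27·0.77215 = 4.8048.

€4.80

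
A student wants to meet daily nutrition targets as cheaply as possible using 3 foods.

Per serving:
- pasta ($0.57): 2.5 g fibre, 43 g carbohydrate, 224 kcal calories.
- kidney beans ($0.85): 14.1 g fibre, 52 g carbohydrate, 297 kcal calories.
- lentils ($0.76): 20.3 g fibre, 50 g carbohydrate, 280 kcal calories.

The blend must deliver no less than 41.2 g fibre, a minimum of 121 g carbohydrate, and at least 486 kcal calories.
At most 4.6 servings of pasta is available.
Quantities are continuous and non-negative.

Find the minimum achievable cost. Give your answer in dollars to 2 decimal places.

$1.79

This is a linear program. Let x1 = servings of pasta, x2 = servings of kidney beans, x3 = servings of lentils.
min 0.57x1 + 0.85x2 + 0.76x3 with:
  2.5x1 + 14.1x2 + 20.3x3 ≥ 41.2   (fibre)
  43x1 + 52x2 + 50x3 ≥ 121   (carbohydrate)
  224x1 + 297x2 + 280x3 ≥ 486   (calories)
  x1 ≤ 4.6
  x1, x2, x3 ≥ 0.
At the optimum only pasta, lentils are positive (kidney beans = 0). Binding constraints: fibre and carbohydrate.
So pasta = 0.5299 servings, lentils = 1.964 servings.
Cost = 0.57·0.5299 + 0.76·1.964 = 1.7947.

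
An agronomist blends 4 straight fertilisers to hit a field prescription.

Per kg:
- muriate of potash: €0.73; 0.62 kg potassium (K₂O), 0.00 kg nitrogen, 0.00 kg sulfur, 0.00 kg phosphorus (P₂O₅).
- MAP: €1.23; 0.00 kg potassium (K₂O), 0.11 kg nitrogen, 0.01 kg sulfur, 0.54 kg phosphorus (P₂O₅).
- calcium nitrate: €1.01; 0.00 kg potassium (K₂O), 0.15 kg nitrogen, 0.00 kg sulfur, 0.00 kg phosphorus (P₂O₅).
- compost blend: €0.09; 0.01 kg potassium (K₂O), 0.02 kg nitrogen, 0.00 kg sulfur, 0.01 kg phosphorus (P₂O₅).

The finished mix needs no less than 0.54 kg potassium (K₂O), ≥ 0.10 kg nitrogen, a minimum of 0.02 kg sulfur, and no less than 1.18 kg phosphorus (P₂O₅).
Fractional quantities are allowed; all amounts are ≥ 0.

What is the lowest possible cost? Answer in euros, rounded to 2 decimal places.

€3.32

Treat it as an LP. Let x1 = kg of muriate of potash, x2 = kg of MAP, x3 = kg of calcium nitrate, x4 = kg of compost blend.
Minimise 0.73x1 + 1.23x2 + 1.01x3 + 0.09x4 s.t.:
  0.62x1 + 0.01x4 ≥ 0.54   (potassium (K₂O))
  0.11x2 + 0.15x3 + 0.02x4 ≥ 0.1   (nitrogen)
  0.01x2 ≥ 0.02   (sulfur)
  0.54x2 + 0.01x4 ≥ 1.18   (phosphorus (P₂O₅))
  x1, x2, x3, x4 ≥ 0.
The minimum-cost mix takes nothing from calcium nitrate, compost blend — only muriate of potash, MAP. Binding constraints: potassium (K₂O) and phosphorus (P₂O₅).
Solving gives x1 = 0.871, x2 = 2.185.
Hence cost = 0.73·0.871 + 1.23·2.185 = €3.3234.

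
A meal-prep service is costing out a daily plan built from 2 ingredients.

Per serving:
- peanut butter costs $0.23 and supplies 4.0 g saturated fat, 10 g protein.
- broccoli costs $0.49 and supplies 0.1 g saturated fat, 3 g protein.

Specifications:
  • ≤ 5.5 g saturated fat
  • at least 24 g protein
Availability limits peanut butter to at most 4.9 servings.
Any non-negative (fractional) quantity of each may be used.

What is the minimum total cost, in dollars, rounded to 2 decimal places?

$2.12

Treat it as an LP. Let x1 = servings of peanut butter, x2 = servings of broccoli.
Minimize 0.23x1 + 0.49x2 s.t.:
  4x1 + 0.1x2 ≤ 5.5   (saturated fat)
  10x1 + 3x2 ≥ 24   (protein)
  x1 ≤ 4.9
  x1, x2 ≥ 0.
Both inputs are positive at the optimum. Binding constraints: saturated fat and protein.
So peanut butter = 1.282 servings, broccoli = 3.727 servings.
Cost = 0.23·1.282 + 0.49·3.727 = 2.1211.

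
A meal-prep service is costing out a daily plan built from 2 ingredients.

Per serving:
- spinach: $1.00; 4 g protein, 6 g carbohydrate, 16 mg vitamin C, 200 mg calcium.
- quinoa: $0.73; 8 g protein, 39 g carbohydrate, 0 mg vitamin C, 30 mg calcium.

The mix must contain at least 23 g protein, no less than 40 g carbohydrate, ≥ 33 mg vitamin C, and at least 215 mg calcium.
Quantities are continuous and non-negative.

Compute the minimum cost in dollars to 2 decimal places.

$3.41

Let x1 = servings of spinach, x2 = servings of quinoa.
Minimise 1x1 + 0.73x2 with:
  4x1 + 8x2 ≥ 23   (protein)
  6x1 + 39x2 ≥ 40   (carbohydrate)
  16x1 ≥ 33   (vitamin C)
  200x1 + 30x2 ≥ 215   (calcium)
  x1, x2 ≥ 0.
Both inputs are positive at the optimum. There the protein and vitamin C constraints are tight.
Solving gives x1 = 2.062, x2 = 1.844.
Hence cost = 1·2.062 + 0.73·1.844 = $3.4081.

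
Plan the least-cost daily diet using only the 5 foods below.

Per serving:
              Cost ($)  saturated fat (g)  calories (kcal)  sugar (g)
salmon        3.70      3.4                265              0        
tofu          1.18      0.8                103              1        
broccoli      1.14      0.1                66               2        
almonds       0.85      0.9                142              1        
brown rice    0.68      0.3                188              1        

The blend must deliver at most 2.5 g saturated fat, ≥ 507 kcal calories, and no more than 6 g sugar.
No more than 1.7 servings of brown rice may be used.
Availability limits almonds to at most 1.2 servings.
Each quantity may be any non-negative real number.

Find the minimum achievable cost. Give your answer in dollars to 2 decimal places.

$2.37

Let x1 = servings of salmon, x2 = servings of tofu, x3 = servings of broccoli, x4 = servings of almonds, x5 = servings of brown rice.
Minimize 3.7x1 + 1.18x2 + 1.14x3 + 0.85x4 + 0.68x5 subject to:
  3.4x1 + 0.8x2 + 0.1x3 + 0.9x4 + 0.3x5 ≤ 2.5   (saturated fat)
  265x1 + 103x2 + 66x3 + 142x4 + 188x5 ≥ 507   (calories)
  1x2 + 2x3 + 1x4 + 1x5 ≤ 6   (sugar)
  x5 ≤ 1.7
  x4 ≤ 1.2
  x1, x2, x3, x4, x5 ≥ 0.
The cheapest feasible vertex uses only tofu, almonds, brown rice; salmon, broccoli are not used. Binding constraints: calories, the brown rice cap, the almonds cap.
Optimal quantities: tofu = 0.165 servings, almonds = 1.2 servings, brown rice = 1.7 servings.
Cost = 1.18·0.165 + 0.85·1.2 + 0.68·1.7 = 2.3707.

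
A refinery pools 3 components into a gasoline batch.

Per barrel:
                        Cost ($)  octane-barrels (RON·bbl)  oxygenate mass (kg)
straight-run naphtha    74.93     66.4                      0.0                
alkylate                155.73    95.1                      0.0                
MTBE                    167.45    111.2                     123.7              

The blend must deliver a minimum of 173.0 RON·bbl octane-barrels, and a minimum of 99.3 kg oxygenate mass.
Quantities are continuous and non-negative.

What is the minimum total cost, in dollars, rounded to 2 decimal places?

$228.91

Treat it as an LP. Let x1 = barrels of straight-run naphtha, x2 = barrels of alkylate, x3 = barrels of MTBE.
min 74.93x1 + 155.73x2 + 167.45x3 s.t.:
  66.4x1 + 95.1x2 + 111.2x3 ≥ 173   (octane-barrels)
  123.7x3 ≥ 99.3   (oxygenate mass)
  x1, x2, x3 ≥ 0.
At the optimum only straight-run naphtha, MTBE are positive (alkylate = 0). Binding constraints: octane-barrels and oxygenate mass.
Optimal quantities: straight-run naphtha = 1.2611 barrels, MTBE = 0.80275 barrels.
Cost = 74.93·1.2611 + 167.45·0.80275 = 228.9147.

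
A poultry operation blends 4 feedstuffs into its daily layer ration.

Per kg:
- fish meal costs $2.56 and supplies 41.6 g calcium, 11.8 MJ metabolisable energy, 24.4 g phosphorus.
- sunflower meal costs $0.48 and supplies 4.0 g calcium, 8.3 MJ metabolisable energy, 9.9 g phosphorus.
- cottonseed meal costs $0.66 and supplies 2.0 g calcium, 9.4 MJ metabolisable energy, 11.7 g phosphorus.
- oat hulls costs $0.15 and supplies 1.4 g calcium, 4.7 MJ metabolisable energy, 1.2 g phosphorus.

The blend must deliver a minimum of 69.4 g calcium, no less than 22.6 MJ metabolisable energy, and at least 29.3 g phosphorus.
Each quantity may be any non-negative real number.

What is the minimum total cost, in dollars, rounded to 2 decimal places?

$4.31

Let x1 = kg of fish meal, x2 = kg of sunflower meal, x3 = kg of cottonseed meal, x4 = kg of oat hulls.
Minimize 2.56x1 + 0.48x2 + 0.66x3 + 0.15x4 s.t.:
  41.6x1 + 4x2 + 2x3 + 1.4x4 ≥ 69.4   (calcium)
  11.8x1 + 8.3x2 + 9.4x3 + 4.7x4 ≥ 22.6   (metabolisable energy)
  24.4x1 + 9.9x2 + 11.7x3 + 1.2x4 ≥ 29.3   (phosphorus)
  x1, x2, x3, x4 ≥ 0.
The cheapest feasible vertex uses only fish meal, oat hulls; sunflower meal, cottonseed meal are not used. Binding constraints: calcium and metabolisable energy.
Optimal quantities: fish meal = 1.645 kg, oat hulls = 0.6773 kg.
Cost = 2.56·1.645 + 0.15·0.6773 = 4.3128.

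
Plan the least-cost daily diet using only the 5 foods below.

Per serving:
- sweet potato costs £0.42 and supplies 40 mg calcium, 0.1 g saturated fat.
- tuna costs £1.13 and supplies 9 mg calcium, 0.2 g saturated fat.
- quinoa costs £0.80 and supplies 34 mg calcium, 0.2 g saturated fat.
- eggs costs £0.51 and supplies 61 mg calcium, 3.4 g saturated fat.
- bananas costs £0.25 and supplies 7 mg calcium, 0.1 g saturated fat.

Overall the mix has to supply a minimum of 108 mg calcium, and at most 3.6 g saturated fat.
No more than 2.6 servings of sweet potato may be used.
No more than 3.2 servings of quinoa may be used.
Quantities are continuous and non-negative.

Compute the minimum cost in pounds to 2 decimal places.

£1.00

This is a linear program. Let x1 = servings of sweet potato, x2 = servings of tuna, x3 = servings of quinoa, x4 = servings of eggs, x5 = servings of bananas.
min 0.42x1 + 1.13x2 + 0.8x3 + 0.51x4 + 0.25x5 subject to:
  40x1 + 9x2 + 34x3 + 61x4 + 7x5 ≥ 108   (calcium)
  0.1x1 + 0.2x2 + 0.2x3 + 3.4x4 + 0.1x5 ≤ 3.6   (saturated fat)
  x1 ≤ 2.6
  x3 ≤ 3.2
  x1, x2, x3, x4, x5 ≥ 0.
The minimum-cost mix takes nothing from tuna, quinoa, bananas — only sweet potato, eggs. Binding constraints: calcium and saturated fat.
That vertex is x1 = 1.136, x4 = 1.025.
Cost = 0.42·1.136 + 0.51·1.025 = 0.9999.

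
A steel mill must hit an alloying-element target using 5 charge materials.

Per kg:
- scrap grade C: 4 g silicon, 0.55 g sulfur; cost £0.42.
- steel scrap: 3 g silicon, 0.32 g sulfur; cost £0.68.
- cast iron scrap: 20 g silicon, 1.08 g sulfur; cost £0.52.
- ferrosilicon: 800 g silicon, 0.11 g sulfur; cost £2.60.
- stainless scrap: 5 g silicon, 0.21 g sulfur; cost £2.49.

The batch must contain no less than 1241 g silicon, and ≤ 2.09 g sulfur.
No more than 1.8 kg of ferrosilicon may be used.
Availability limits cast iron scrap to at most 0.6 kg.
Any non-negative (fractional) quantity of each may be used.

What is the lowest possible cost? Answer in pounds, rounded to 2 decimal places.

£4.03

Treat it as an LP. Let x1 = kg of scrap grade C, x2 = kg of steel scrap, x3 = kg of cast iron scrap, x4 = kg of ferrosilicon, x5 = kg of stainless scrap.
min 0.42x1 + 0.68x2 + 0.52x3 + 2.6x4 + 2.49x5 subject to:
  4x1 + 3x2 + 20x3 + 800x4 + 5x5 ≥ 1241   (silicon)
  0.55x1 + 0.32x2 + 1.08x3 + 0.11x4 + 0.21x5 ≤ 2.09   (sulfur)
  x4 ≤ 1.8
  x3 ≤ 0.6
  x1, x2, x3, x4, x5 ≥ 0.
The cheapest feasible vertex uses only ferrosilicon; scrap grade C, steel scrap, cast iron scrap, stainless scrap are not used. The silicon requirement is met with equality.
So ferrosilicon = 1.551 kg.
Cost = 2.6·1.551 = 4.0326.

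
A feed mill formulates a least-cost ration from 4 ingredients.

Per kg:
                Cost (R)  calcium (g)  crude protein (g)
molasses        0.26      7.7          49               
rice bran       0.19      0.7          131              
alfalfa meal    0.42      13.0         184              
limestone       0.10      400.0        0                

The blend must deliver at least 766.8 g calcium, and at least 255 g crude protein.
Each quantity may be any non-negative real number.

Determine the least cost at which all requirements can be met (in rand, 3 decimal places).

This is a linear program. Let x1 = kg of molasses, x2 = kg of rice bran, x3 = kg of alfalfa meal, x4 = kg of limestone.
Minimise 0.26x1 + 0.19x2 + 0.42x3 + 0.1x4 subject to:
  7.7x1 + 0.7x2 + 13x3 + 400x4 ≥ 766.8   (calcium)
  49x1 + 131x2 + 184x3 ≥ 255   (crude protein)
  x1, x2, x3, x4 ≥ 0.
The minimum-cost mix takes nothing from molasses, alfalfa meal — only rice bran, limestone. There the calcium and crude protein constraints are tight.
So rice bran = 1.947 kg, limestone = 1.914 kg.
Total cost: 0.19·1.947 + 0.1·1.914 = 0.56133.

R0.561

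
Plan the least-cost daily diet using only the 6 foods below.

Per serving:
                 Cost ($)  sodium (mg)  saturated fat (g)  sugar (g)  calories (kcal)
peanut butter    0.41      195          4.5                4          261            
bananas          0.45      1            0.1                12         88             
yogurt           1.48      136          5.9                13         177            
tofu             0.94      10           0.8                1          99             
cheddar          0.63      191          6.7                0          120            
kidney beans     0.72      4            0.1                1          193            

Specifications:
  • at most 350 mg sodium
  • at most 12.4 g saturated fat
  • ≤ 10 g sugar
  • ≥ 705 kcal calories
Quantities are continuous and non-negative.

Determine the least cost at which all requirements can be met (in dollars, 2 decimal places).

$1.63

This is a linear program. Let x1 = servings of peanut butter, x2 = servings of bananas, x3 = servings of yogurt, x4 = servings of tofu, x5 = servings of cheddar, x6 = servings of kidney beans.
Minimise 0.41x1 + 0.45x2 + 1.48x3 + 0.94x4 + 0.63x5 + 0.72x6 with:
  195x1 + 1x2 + 136x3 + 10x4 + 191x5 + 4x6 ≤ 350   (sodium)
  4.5x1 + 0.1x2 + 5.9x3 + 0.8x4 + 6.7x5 + 0.1x6 ≤ 12.4   (saturated fat)
  4x1 + 12x2 + 13x3 + 1x4 + 1x6 ≤ 10   (sugar)
  261x1 + 88x2 + 177x3 + 99x4 + 120x5 + 193x6 ≥ 705   (calories)
  x1, x2, x3, x4, x5, x6 ≥ 0.
The cheapest feasible vertex uses only peanut butter, kidney beans; bananas, yogurt, tofu, cheddar are not used. The sodium and calories requirements are met with equality.
That vertex is x1 = 1.769, x6 = 1.261.
Total cost: 0.41·1.769 + 0.72·1.261 = 1.6332.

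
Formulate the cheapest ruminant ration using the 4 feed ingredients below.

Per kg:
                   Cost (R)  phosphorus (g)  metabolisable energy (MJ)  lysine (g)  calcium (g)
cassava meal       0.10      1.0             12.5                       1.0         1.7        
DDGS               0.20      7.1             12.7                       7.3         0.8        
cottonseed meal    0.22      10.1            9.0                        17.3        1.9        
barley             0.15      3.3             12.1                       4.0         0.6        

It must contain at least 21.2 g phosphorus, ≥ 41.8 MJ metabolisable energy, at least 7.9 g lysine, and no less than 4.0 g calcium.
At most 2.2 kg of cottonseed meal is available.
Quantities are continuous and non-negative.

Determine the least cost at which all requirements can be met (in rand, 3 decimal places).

R0.616

Let x1 = kg of cassava meal, x2 = kg of DDGS, x3 = kg of cottonseed meal, x4 = kg of barley.
Minimise 0.1x1 + 0.2x2 + 0.22x3 + 0.15x4 s.t.:
  1x1 + 7.1x2 + 10.1x3 + 3.3x4 ≥ 21.2   (phosphorus)
  12.5x1 + 12.7x2 + 9x3 + 12.1x4 ≥ 41.8   (metabolisable energy)
  1x1 + 7.3x2 + 17.3x3 + 4x4 ≥ 7.9   (lysine)
  1.7x1 + 0.8x2 + 1.9x3 + 0.6x4 ≥ 4   (calcium)
  x3 ≤ 2.2
  x1, x2, x3, x4 ≥ 0.
The optimal basis is {cassava meal, cottonseed meal}; DDGS, barley drop out. The phosphorus and metabolisable energy requirements are met with equality.
So cassava meal = 1.973 kg, cottonseed meal = 1.904 kg.
Objective = 0.1·1.973 + 0.22·1.904 = 0.61618.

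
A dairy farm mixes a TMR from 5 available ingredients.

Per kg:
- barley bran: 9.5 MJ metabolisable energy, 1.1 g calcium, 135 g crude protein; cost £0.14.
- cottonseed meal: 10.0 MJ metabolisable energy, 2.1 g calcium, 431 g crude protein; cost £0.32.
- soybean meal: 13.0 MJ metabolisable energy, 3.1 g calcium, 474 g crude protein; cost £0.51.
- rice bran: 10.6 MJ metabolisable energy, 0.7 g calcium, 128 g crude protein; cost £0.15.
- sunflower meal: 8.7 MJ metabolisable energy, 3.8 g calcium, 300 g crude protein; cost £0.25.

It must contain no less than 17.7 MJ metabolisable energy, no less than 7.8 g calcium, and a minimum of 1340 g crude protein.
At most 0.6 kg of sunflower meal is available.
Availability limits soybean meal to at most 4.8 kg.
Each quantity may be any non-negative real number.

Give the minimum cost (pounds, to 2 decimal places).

£1.01

Set it up as a linear program. Let x1 = kg of barley bran, x2 = kg of cottonseed meal, x3 = kg of soybean meal, x4 = kg of rice bran, x5 = kg of sunflower meal.
Minimise 0.14x1 + 0.32x2 + 0.51x3 + 0.15x4 + 0.25x5 subject to:
  9.5x1 + 10x2 + 13x3 + 10.6x4 + 8.7x5 ≥ 17.7   (metabolisable energy)
  1.1x1 + 2.1x2 + 3.1x3 + 0.7x4 + 3.8x5 ≥ 7.8   (calcium)
  135x1 + 431x2 + 474x3 + 128x4 + 300x5 ≥ 1340   (crude protein)
  x5 ≤ 0.6
  x3 ≤ 4.8
  x1, x2, x3, x4, x5 ≥ 0.
The cheapest feasible vertex uses only cottonseed meal, sunflower meal; barley bran, soybean meal, rice bran are not used. There the calcium and crude protein constraints are tight.
Solving gives x2 = 2.731, x5 = 0.5436.
Total cost: 0.32·2.731 + 0.25·0.5436 = 1.0098.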